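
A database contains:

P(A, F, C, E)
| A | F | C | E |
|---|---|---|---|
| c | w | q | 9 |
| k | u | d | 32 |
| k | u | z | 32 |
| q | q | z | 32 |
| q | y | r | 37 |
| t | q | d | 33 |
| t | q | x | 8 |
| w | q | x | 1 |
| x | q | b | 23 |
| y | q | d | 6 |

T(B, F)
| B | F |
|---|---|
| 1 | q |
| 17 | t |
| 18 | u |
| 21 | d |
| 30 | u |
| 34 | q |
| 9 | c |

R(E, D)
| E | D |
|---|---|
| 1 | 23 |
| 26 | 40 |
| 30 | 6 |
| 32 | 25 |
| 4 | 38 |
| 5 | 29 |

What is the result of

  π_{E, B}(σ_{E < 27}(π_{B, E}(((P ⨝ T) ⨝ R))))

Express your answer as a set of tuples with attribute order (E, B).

P ⋈ T (natural join on F): {(k, u, d, 32, 18), (k, u, d, 32, 30), (k, u, z, 32, 18), (k, u, z, 32, 30), (q, q, z, 32, 1), (q, q, z, 32, 34), (t, q, d, 33, 1), (t, q, d, 33, 34), (t, q, x, 8, 1), (t, q, x, 8, 34), (w, q, x, 1, 1), (w, q, x, 1, 34), (x, q, b, 23, 1), (x, q, b, 23, 34), (y, q, d, 6, 1), (y, q, d, 6, 34)}
(P ⨝ T) ⋈ R (natural join on E): {(k, u, d, 32, 18, 25), (k, u, d, 32, 30, 25), (k, u, z, 32, 18, 25), (k, u, z, 32, 30, 25), (q, q, z, 32, 1, 25), (q, q, z, 32, 34, 25), (w, q, x, 1, 1, 23), (w, q, x, 1, 34, 23)}
Keep only column(s) B, E (2 duplicate(s) eliminated): {(1, 1), (1, 32), (18, 32), (30, 32), (34, 1), (34, 32)}
Apply σ_{E < 27}; surviving tuples: {(1, 1), (34, 1)}
Keep only column(s) E, B: {(1, 1), (1, 34)}

{(1, 1), (1, 34)}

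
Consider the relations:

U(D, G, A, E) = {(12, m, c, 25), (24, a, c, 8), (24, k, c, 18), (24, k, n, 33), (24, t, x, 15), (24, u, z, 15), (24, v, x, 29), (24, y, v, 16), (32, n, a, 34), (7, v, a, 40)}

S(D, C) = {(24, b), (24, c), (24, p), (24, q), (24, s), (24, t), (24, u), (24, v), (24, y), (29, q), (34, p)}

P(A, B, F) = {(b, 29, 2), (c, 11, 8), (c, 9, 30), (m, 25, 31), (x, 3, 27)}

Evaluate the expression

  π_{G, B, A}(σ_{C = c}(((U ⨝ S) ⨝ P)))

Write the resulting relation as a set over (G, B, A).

Joining U and S on D yields {(24, a, c, 8, b), (24, a, c, 8, c), (24, a, c, 8, p), (24, a, c, 8, q), (24, a, c, 8, s), (24, a, c, 8, t), (24, a, c, 8, u), (24, a, c, 8, v), (24, a, c, 8, y), (24, k, c, 18, b), (24, k, c, 18, c), (24, k, c, 18, p), (24, k, c, 18, q), (24, k, c, 18, s), (24, k, c, 18, t), (24, k, c, 18, u), (24, k, c, 18, v), (24, k, c, 18, y), (24, k, n, 33, b), (24, k, n, 33, c), (24, k, n, 33, p), (24, k, n, 33, q), (24, k, n, 33, s), (24, k, n, 33, t), (24, k, n, 33, u), (24, k, n, 33, v), (24, k, n, 33, y), (24, t, x, 15, b), (24, t, x, 15, c), (24, t, x, 15, p), (24, t, x, 15, q), (24, t, x, 15, s), (24, t, x, 15, t), (24, t, x, 15, u), (24, t, x, 15, v), (24, t, x, 15, y), (24, u, z, 15, b), (24, u, z, 15, c), (24, u, z, 15, p), (24, u, z, 15, q), (24, u, z, 15, s), (24, u, z, 15, t), (24, u, z, 15, u), (24, u, z, 15, v), (24, u, z, 15, y), (24, v, x, 29, b), (24, v, x, 29, c), (24, v, x, 29, p), (24, v, x, 29, q), (24, v, x, 29, s), (24, v, x, 29, t), (24, v, x, 29, u), (24, v, x, 29, v), (24, v, x, 29, y), (24, y, v, 16, b), (24, y, v, 16, c), (24, y, v, 16, p), (24, y, v, 16, q), (24, y, v, 16, s), (24, y, v, 16, t), (24, y, v, 16, u), (24, y, v, 16, v), (24, y, v, 16, y)}.
Joining (U ⨝ S) and P on A yields {(24, a, c, 8, b, 11, 8), (24, a, c, 8, b, 9, 30), (24, a, c, 8, c, 11, 8), (24, a, c, 8, c, 9, 30), (24, a, c, 8, p, 11, 8), (24, a, c, 8, p, 9, 30), (24, a, c, 8, q, 11, 8), (24, a, c, 8, q, 9, 30), (24, a, c, 8, s, 11, 8), (24, a, c, 8, s, 9, 30), (24, a, c, 8, t, 11, 8), (24, a, c, 8, t, 9, 30), (24, a, c, 8, u, 11, 8), (24, a, c, 8, u, 9, 30), (24, a, c, 8, v, 11, 8), (24, a, c, 8, v, 9, 30), (24, a, c, 8, y, 11, 8), (24, a, c, 8, y, 9, 30), (24, k, c, 18, b, 11, 8), (24, k, c, 18, b, 9, 30), (24, k, c, 18, c, 11, 8), (24, k, c, 18, c, 9, 30), (24, k, c, 18, p, 11, 8), (24, k, c, 18, p, 9, 30), (24, k, c, 18, q, 11, 8), (24, k, c, 18, q, 9, 30), (24, k, c, 18, s, 11, 8), (24, k, c, 18, s, 9, 30), (24, k, c, 18, t, 11, 8), (24, k, c, 18, t, 9, 30), (24, k, c, 18, u, 11, 8), (24, k, c, 18, u, 9, 30), (24, k, c, 18, v, 11, 8), (24, k, c, 18, v, 9, 30), (24, k, c, 18, y, 11, 8), (24, k, c, 18, y, 9, 30), (24, t, x, 15, b, 3, 27), (24, t, x, 15, c, 3, 27), (24, t, x, 15, p, 3, 27), (24, t, x, 15, q, 3, 27), (24, t, x, 15, s, 3, 27), (24, t, x, 15, t, 3, 27), (24, t, x, 15, u, 3, 27), (24, t, x, 15, v, 3, 27), (24, t, x, 15, y, 3, 27), (24, v, x, 29, b, 3, 27), (24, v, x, 29, c, 3, 27), (24, v, x, 29, p, 3, 27), (24, v, x, 29, q, 3, 27), (24, v, x, 29, s, 3, 27), (24, v, x, 29, t, 3, 27), (24, v, x, 29, u, 3, 27), (24, v, x, 29, v, 3, 27), (24, v, x, 29, y, 3, 27)}.
Filtering on C = c leaves {(24, a, c, 8, c, 11, 8), (24, a, c, 8, c, 9, 30), (24, k, c, 18, c, 11, 8), (24, k, c, 18, c, 9, 30), (24, t, x, 15, c, 3, 27), (24, v, x, 29, c, 3, 27)}.
π_{G, B, A} gives {(a, 11, c), (a, 9, c), (k, 11, c), (k, 9, c), (t, 3, x), (v, 3, x)}.

{(a, 11, c), (a, 9, c), (k, 11, c), (k, 9, c), (t, 3, x), (v, 3, x)}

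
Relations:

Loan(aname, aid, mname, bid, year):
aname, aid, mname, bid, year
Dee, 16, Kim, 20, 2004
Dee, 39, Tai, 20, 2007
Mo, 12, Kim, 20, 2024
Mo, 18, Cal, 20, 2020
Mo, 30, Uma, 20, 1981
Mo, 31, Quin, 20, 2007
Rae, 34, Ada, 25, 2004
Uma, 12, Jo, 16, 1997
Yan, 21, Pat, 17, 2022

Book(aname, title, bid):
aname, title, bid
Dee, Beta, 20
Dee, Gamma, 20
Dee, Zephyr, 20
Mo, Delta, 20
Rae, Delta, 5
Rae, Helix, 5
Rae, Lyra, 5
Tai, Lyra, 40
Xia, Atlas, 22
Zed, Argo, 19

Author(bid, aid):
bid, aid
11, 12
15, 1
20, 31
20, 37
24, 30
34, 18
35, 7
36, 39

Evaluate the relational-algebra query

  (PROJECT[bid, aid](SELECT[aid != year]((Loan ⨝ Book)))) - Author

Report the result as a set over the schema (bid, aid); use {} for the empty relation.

{(20, 12), (20, 16), (20, 18), (20, 30), (20, 39)}

Joining Loan and Book on aname, bid yields {(Dee, 16, Kim, 20, 2004, Beta), (Dee, 16, Kim, 20, 2004, Gamma), (Dee, 16, Kim, 20, 2004, Zephyr), (Dee, 39, Tai, 20, 2007, Beta), (Dee, 39, Tai, 20, 2007, Gamma), (Dee, 39, Tai, 20, 2007, Zephyr), (Mo, 12, Kim, 20, 2024, Delta), (Mo, 18, Cal, 20, 2020, Delta), (Mo, 30, Uma, 20, 1981, Delta), (Mo, 31, Quin, 20, 2007, Delta)}.
Filtering on aid != year leaves {(Dee, 16, Kim, 20, 2004, Beta), (Dee, 16, Kim, 20, 2004, Gamma), (Dee, 16, Kim, 20, 2004, Zephyr), (Dee, 39, Tai, 20, 2007, Beta), (Dee, 39, Tai, 20, 2007, Gamma), (Dee, 39, Tai, 20, 2007, Zephyr), (Mo, 12, Kim, 20, 2024, Delta), (Mo, 18, Cal, 20, 2020, Delta), (Mo, 30, Uma, 20, 1981, Delta), (Mo, 31, Quin, 20, 2007, Delta)}.
π_{bid, aid} gives {(20, 12), (20, 16), (20, 18), (20, 30), (20, 31), (20, 39)} (4 duplicate(s) eliminated).
Taking the difference: {(20, 12), (20, 16), (20, 18), (20, 30), (20, 39)}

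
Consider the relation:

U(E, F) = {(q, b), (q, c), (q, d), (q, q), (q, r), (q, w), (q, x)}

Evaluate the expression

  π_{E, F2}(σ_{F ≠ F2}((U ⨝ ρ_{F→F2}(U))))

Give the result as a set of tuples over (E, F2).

{(q, b), (q, c), (q, d), (q, q), (q, r), (q, w), (q, x)}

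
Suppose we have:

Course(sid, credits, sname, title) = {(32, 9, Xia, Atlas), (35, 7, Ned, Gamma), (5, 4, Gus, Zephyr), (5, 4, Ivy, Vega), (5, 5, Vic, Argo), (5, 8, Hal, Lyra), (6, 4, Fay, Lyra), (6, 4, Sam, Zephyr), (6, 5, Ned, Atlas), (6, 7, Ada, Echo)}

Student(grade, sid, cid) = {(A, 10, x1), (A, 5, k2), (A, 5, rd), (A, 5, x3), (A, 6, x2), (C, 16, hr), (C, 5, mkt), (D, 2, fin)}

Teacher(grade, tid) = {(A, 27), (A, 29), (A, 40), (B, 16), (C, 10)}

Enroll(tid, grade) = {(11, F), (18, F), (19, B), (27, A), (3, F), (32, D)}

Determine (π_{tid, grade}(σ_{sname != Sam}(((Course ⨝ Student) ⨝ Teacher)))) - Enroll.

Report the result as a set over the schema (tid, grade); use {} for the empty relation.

{(10, C), (29, A), (40, A)}

Joining Course and Student on sid yields {(5, 4, Gus, Zephyr, A, k2), (5, 4, Gus, Zephyr, A, rd), (5, 4, Gus, Zephyr, A, x3), (5, 4, Gus, Zephyr, C, mkt), (5, 4, Ivy, Vega, A, k2), (5, 4, Ivy, Vega, A, rd), (5, 4, Ivy, Vega, A, x3), (5, 4, Ivy, Vega, C, mkt), (5, 5, Vic, Argo, A, k2), (5, 5, Vic, Argo, A, rd), (5, 5, Vic, Argo, A, x3), (5, 5, Vic, Argo, C, mkt), (5, 8, Hal, Lyra, A, k2), (5, 8, Hal, Lyra, A, rd), (5, 8, Hal, Lyra, A, x3), (5, 8, Hal, Lyra, C, mkt), (6, 4, Fay, Lyra, A, x2), (6, 4, Sam, Zephyr, A, x2), (6, 5, Ned, Atlas, A, x2), (6, 7, Ada, Echo, A, x2)}.
Joining (Course ⨝ Student) and Teacher on grade yields {(5, 4, Gus, Zephyr, A, k2, 27), (5, 4, Gus, Zephyr, A, k2, 29), (5, 4, Gus, Zephyr, A, k2, 40), (5, 4, Gus, Zephyr, A, rd, 27), (5, 4, Gus, Zephyr, A, rd, 29), (5, 4, Gus, Zephyr, A, rd, 40), (5, 4, Gus, Zephyr, A, x3, 27), (5, 4, Gus, Zephyr, A, x3, 29), (5, 4, Gus, Zephyr, A, x3, 40), (5, 4, Gus, Zephyr, C, mkt, 10), (5, 4, Ivy, Vega, A, k2, 27), (5, 4, Ivy, Vega, A, k2, 29), (5, 4, Ivy, Vega, A, k2, 40), (5, 4, Ivy, Vega, A, rd, 27), (5, 4, Ivy, Vega, A, rd, 29), (5, 4, Ivy, Vega, A, rd, 40), (5, 4, Ivy, Vega, A, x3, 27), (5, 4, Ivy, Vega, A, x3, 29), (5, 4, Ivy, Vega, A, x3, 40), (5, 4, Ivy, Vega, C, mkt, 10), (5, 5, Vic, Argo, A, k2, 27), (5, 5, Vic, Argo, A, k2, 29), (5, 5, Vic, Argo, A, k2, 40), (5, 5, Vic, Argo, A, rd, 27), (5, 5, Vic, Argo, A, rd, 29), (5, 5, Vic, Argo, A, rd, 40), (5, 5, Vic, Argo, A, x3, 27), (5, 5, Vic, Argo, A, x3, 29), (5, 5, Vic, Argo, A, x3, 40), (5, 5, Vic, Argo, C, mkt, 10), (5, 8, Hal, Lyra, A, k2, 27), (5, 8, Hal, Lyra, A, k2, 29), (5, 8, Hal, Lyra, A, k2, 40), (5, 8, Hal, Lyra, A, rd, 27), (5, 8, Hal, Lyra, A, rd, 29), (5, 8, Hal, Lyra, A, rd, 40), (5, 8, Hal, Lyra, A, x3, 27), (5, 8, Hal, Lyra, A, x3, 29), (5, 8, Hal, Lyra, A, x3, 40), (5, 8, Hal, Lyra, C, mkt, 10), (6, 4, Fay, Lyra, A, x2, 27), (6, 4, Fay, Lyra, A, x2, 29), (6, 4, Fay, Lyra, A, x2, 40), (6, 4, Sam, Zephyr, A, x2, 27), (6, 4, Sam, Zephyr, A, x2, 29), (6, 4, Sam, Zephyr, A, x2, 40), (6, 5, Ned, Atlas, A, x2, 27), (6, 5, Ned, Atlas, A, x2, 29), (6, 5, Ned, Atlas, A, x2, 40), (6, 7, Ada, Echo, A, x2, 27), (6, 7, Ada, Echo, A, x2, 29), (6, 7, Ada, Echo, A, x2, 40)}.
Apply σ_{sname != Sam}; surviving tuples: {(5, 4, Gus, Zephyr, A, k2, 27), (5, 4, Gus, Zephyr, A, k2, 29), (5, 4, Gus, Zephyr, A, k2, 40), (5, 4, Gus, Zephyr, A, rd, 27), (5, 4, Gus, Zephyr, A, rd, 29), (5, 4, Gus, Zephyr, A, rd, 40), (5, 4, Gus, Zephyr, A, x3, 27), (5, 4, Gus, Zephyr, A, x3, 29), (5, 4, Gus, Zephyr, A, x3, 40), (5, 4, Gus, Zephyr, C, mkt, 10), (5, 4, Ivy, Vega, A, k2, 27), (5, 4, Ivy, Vega, A, k2, 29), (5, 4, Ivy, Vega, A, k2, 40), (5, 4, Ivy, Vega, A, rd, 27), (5, 4, Ivy, Vega, A, rd, 29), (5, 4, Ivy, Vega, A, rd, 40), (5, 4, Ivy, Vega, A, x3, 27), (5, 4, Ivy, Vega, A, x3, 29), (5, 4, Ivy, Vega, A, x3, 40), (5, 4, Ivy, Vega, C, mkt, 10), (5, 5, Vic, Argo, A, k2, 27), (5, 5, Vic, Argo, A, k2, 29), (5, 5, Vic, Argo, A, k2, 40), (5, 5, Vic, Argo, A, rd, 27), (5, 5, Vic, Argo, A, rd, 29), (5, 5, Vic, Argo, A, rd, 40), (5, 5, Vic, Argo, A, x3, 27), (5, 5, Vic, Argo, A, x3, 29), (5, 5, Vic, Argo, A, x3, 40), (5, 5, Vic, Argo, C, mkt, 10), (5, 8, Hal, Lyra, A, k2, 27), (5, 8, Hal, Lyra, A, k2, 29), (5, 8, Hal, Lyra, A, k2, 40), (5, 8, Hal, Lyra, A, rd, 27), (5, 8, Hal, Lyra, A, rd, 29), (5, 8, Hal, Lyra, A, rd, 40), (5, 8, Hal, Lyra, A, x3, 27), (5, 8, Hal, Lyra, A, x3, 29), (5, 8, Hal, Lyra, A, x3, 40), (5, 8, Hal, Lyra, C, mkt, 10), (6, 4, Fay, Lyra, A, x2, 27), (6, 4, Fay, Lyra, A, x2, 29), (6, 4, Fay, Lyra, A, x2, 40), (6, 5, Ned, Atlas, A, x2, 27), (6, 5, Ned, Atlas, A, x2, 29), (6, 5, Ned, Atlas, A, x2, 40), (6, 7, Ada, Echo, A, x2, 27), (6, 7, Ada, Echo, A, x2, 29), (6, 7, Ada, Echo, A, x2, 40)}
π_{tid, grade} gives {(10, C), (27, A), (29, A), (40, A)} (45 duplicate(s) eliminated).
Difference: {(10, C), (27, A), (29, A), (40, A)} with {(11, F), (18, F), (19, B), (27, A), (3, F), (32, D)} → {(10, C), (29, A), (40, A)}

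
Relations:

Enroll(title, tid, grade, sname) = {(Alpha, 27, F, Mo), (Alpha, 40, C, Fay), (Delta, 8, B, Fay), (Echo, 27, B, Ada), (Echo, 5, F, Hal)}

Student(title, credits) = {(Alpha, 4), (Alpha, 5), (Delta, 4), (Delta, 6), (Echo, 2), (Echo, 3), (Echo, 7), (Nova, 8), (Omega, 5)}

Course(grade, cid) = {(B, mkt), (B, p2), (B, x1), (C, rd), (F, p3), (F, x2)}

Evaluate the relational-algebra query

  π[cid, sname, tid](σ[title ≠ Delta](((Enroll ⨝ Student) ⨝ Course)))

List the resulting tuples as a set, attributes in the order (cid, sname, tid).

{(mkt, Ada, 27), (p2, Ada, 27), (p3, Hal, 5), (p3, Mo, 27), (rd, Fay, 40), (x1, Ada, 27), (x2, Hal, 5), (x2, Mo, 27)}

Natural join on title: {(Alpha, 27, F, Mo, 4), (Alpha, 27, F, Mo, 5), (Alpha, 40, C, Fay, 4), (Alpha, 40, C, Fay, 5), (Delta, 8, B, Fay, 4), (Delta, 8, B, Fay, 6), (Echo, 27, B, Ada, 2), (Echo, 27, B, Ada, 3), (Echo, 27, B, Ada, 7), (Echo, 5, F, Hal, 2), (Echo, 5, F, Hal, 3), (Echo, 5, F, Hal, 7)}
Natural join on grade: {(Alpha, 27, F, Mo, 4, p3), (Alpha, 27, F, Mo, 4, x2), (Alpha, 27, F, Mo, 5, p3), (Alpha, 27, F, Mo, 5, x2), (Alpha, 40, C, Fay, 4, rd), (Alpha, 40, C, Fay, 5, rd), (Delta, 8, B, Fay, 4, mkt), (Delta, 8, B, Fay, 4, p2), (Delta, 8, B, Fay, 4, x1), (Delta, 8, B, Fay, 6, mkt), (Delta, 8, B, Fay, 6, p2), (Delta, 8, B, Fay, 6, x1), (Echo, 27, B, Ada, 2, mkt), (Echo, 27, B, Ada, 2, p2), (Echo, 27, B, Ada, 2, x1), (Echo, 27, B, Ada, 3, mkt), (Echo, 27, B, Ada, 3, p2), (Echo, 27, B, Ada, 3, x1), (Echo, 27, B, Ada, 7, mkt), (Echo, 27, B, Ada, 7, p2), (Echo, 27, B, Ada, 7, x1), (Echo, 5, F, Hal, 2, p3), (Echo, 5, F, Hal, 2, x2), (Echo, 5, F, Hal, 3, p3), (Echo, 5, F, Hal, 3, x2), (Echo, 5, F, Hal, 7, p3), (Echo, 5, F, Hal, 7, x2)}
σ[title ≠ Delta]: keep tuples satisfying title ≠ Delta → {(Alpha, 27, F, Mo, 4, p3), (Alpha, 27, F, Mo, 4, x2), (Alpha, 27, F, Mo, 5, p3), (Alpha, 27, F, Mo, 5, x2), (Alpha, 40, C, Fay, 4, rd), (Alpha, 40, C, Fay, 5, rd), (Echo, 27, B, Ada, 2, mkt), (Echo, 27, B, Ada, 2, p2), (Echo, 27, B, Ada, 2, x1), (Echo, 27, B, Ada, 3, mkt), (Echo, 27, B, Ada, 3, p2), (Echo, 27, B, Ada, 3, x1), (Echo, 27, B, Ada, 7, mkt), (Echo, 27, B, Ada, 7, p2), (Echo, 27, B, Ada, 7, x1), (Echo, 5, F, Hal, 2, p3), (Echo, 5, F, Hal, 2, x2), (Echo, 5, F, Hal, 3, p3), (Echo, 5, F, Hal, 3, x2), (Echo, 5, F, Hal, 7, p3), (Echo, 5, F, Hal, 7, x2)}
Projecting to cid, sname, tid (13 duplicate(s) eliminated): {(mkt, Ada, 27), (p2, Ada, 27), (p3, Hal, 5), (p3, Mo, 27), (rd, Fay, 40), (x1, Ada, 27), (x2, Hal, 5), (x2, Mo, 27)}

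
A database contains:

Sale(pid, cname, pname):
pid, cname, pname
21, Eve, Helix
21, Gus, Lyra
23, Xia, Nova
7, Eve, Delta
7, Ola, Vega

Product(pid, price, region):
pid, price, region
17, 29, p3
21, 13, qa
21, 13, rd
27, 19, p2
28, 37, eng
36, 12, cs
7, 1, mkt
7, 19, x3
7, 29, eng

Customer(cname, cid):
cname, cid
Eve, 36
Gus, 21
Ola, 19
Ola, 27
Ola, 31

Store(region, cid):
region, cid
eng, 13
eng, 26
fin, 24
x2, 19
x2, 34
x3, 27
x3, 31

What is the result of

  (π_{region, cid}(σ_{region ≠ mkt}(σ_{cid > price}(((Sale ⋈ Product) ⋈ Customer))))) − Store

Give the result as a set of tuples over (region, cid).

Sale ⋈ Product (natural join on pid): {(21, Eve, Helix, 13, qa), (21, Eve, Helix, 13, rd), (21, Gus, Lyra, 13, qa), (21, Gus, Lyra, 13, rd), (7, Eve, Delta, 1, mkt), (7, Eve, Delta, 19, x3), (7, Eve, Delta, 29, eng), (7, Ola, Vega, 1, mkt), (7, Ola, Vega, 19, x3), (7, Ola, Vega, 29, eng)}
(Sale ⋈ Product) ⋈ Customer (natural join on cname): {(21, Eve, Helix, 13, qa, 36), (21, Eve, Helix, 13, rd, 36), (21, Gus, Lyra, 13, qa, 21), (21, Gus, Lyra, 13, rd, 21), (7, Eve, Delta, 1, mkt, 36), (7, Eve, Delta, 19, x3, 36), (7, Eve, Delta, 29, eng, 36), (7, Ola, Vega, 1, mkt, 19), (7, Ola, Vega, 1, mkt, 27), (7, Ola, Vega, 1, mkt, 31), (7, Ola, Vega, 19, x3, 19), (7, Ola, Vega, 19, x3, 27), (7, Ola, Vega, 19, x3, 31), (7, Ola, Vega, 29, eng, 19), (7, Ola, Vega, 29, eng, 27), (7, Ola, Vega, 29, eng, 31)}
σ[cid > price]: keep tuples satisfying cid > price → {(21, Eve, Helix, 13, qa, 36), (21, Eve, Helix, 13, rd, 36), (21, Gus, Lyra, 13, qa, 21), (21, Gus, Lyra, 13, rd, 21), (7, Eve, Delta, 1, mkt, 36), (7, Eve, Delta, 19, x3, 36), (7, Eve, Delta, 29, eng, 36), (7, Ola, Vega, 1, mkt, 19), (7, Ola, Vega, 1, mkt, 27), (7, Ola, Vega, 1, mkt, 31), (7, Ola, Vega, 19, x3, 27), (7, Ola, Vega, 19, x3, 31), (7, Ola, Vega, 29, eng, 31)}
σ[region ≠ mkt]: keep tuples satisfying region ≠ mkt → {(21, Eve, Helix, 13, qa, 36), (21, Eve, Helix, 13, rd, 36), (21, Gus, Lyra, 13, qa, 21), (21, Gus, Lyra, 13, rd, 21), (7, Eve, Delta, 19, x3, 36), (7, Eve, Delta, 29, eng, 36), (7, Ola, Vega, 19, x3, 27), (7, Ola, Vega, 19, x3, 31), (7, Ola, Vega, 29, eng, 31)}
Projecting to region, cid: {(eng, 31), (eng, 36), (qa, 21), (qa, 36), (rd, 21), (rd, 36), (x3, 27), (x3, 31), (x3, 36)}
Difference: {(eng, 31), (eng, 36), (qa, 21), (qa, 36), (rd, 21), (rd, 36), (x3, 27), (x3, 31), (x3, 36)} with {(eng, 13), (eng, 26), (fin, 24), (x2, 19), (x2, 34), (x3, 27), (x3, 31)} → {(eng, 31), (eng, 36), (qa, 21), (qa, 36), (rd, 21), (rd, 36), (x3, 36)}

{(eng, 31), (eng, 36), (qa, 21), (qa, 36), (rd, 21), (rd, 36), (x3, 36)}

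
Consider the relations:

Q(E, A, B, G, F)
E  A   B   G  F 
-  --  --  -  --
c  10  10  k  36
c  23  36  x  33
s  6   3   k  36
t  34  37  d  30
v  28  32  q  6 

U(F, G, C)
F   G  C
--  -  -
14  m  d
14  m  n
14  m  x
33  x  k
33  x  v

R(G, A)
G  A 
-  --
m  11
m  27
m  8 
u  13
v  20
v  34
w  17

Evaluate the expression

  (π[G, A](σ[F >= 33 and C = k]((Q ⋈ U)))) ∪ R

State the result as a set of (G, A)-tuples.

{(m, 11), (m, 27), (m, 8), (u, 13), (v, 20), (v, 34), (w, 17), (x, 23)}

Natural join on G, F: {(c, 23, 36, x, 33, k), (c, 23, 36, x, 33, v)}
Filtering on F >= 33 and C = k leaves {(c, 23, 36, x, 33, k)}.
π[G, A]: project onto (G, A) → {(x, 23)}
Set union of the two operands is {(m, 11), (m, 27), (m, 8), (u, 13), (v, 20), (v, 34), (w, 17), (x, 23)}.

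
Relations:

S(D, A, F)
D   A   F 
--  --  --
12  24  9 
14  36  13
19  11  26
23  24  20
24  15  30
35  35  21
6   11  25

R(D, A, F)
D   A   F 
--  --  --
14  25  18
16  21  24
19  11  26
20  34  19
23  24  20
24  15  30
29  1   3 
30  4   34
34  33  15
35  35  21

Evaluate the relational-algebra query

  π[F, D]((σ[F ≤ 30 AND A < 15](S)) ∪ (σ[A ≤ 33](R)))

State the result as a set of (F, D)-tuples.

{(15, 34), (18, 14), (20, 23), (24, 16), (25, 6), (26, 19), (3, 29), (30, 24), (34, 30)}

Apply σ_{F ≤ 30 AND A < 15}; surviving tuples: {(19, 11, 26), (6, 11, 25)}
Apply σ_{A ≤ 33}; surviving tuples: {(14, 25, 18), (16, 21, 24), (19, 11, 26), (23, 24, 20), (24, 15, 30), (29, 1, 3), (30, 4, 34), (34, 33, 15)}
Taking the union: {(14, 25, 18), (16, 21, 24), (19, 11, 26), (23, 24, 20), (24, 15, 30), (29, 1, 3), (30, 4, 34), (34, 33, 15), (6, 11, 25)}
Keep only column(s) F, D: {(15, 34), (18, 14), (20, 23), (24, 16), (25, 6), (26, 19), (3, 29), (30, 24), (34, 30)}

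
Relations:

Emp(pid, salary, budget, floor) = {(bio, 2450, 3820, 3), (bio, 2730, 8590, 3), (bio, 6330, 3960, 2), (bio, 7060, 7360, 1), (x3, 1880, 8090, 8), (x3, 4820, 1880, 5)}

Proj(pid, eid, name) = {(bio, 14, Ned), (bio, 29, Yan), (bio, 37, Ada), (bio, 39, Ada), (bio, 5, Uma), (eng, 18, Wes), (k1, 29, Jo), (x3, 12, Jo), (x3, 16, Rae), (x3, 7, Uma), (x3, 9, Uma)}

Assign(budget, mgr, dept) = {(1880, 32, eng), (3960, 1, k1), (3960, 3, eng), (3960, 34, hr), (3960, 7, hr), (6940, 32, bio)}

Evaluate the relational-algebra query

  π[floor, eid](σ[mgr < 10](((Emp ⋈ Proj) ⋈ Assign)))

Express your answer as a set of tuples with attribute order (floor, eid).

Natural join on pid: {(bio, 2450, 3820, 3, 14, Ned), (bio, 2450, 3820, 3, 29, Yan), (bio, 2450, 3820, 3, 37, Ada), (bio, 2450, 3820, 3, 39, Ada), (bio, 2450, 3820, 3, 5, Uma), (bio, 2730, 8590, 3, 14, Ned), (bio, 2730, 8590, 3, 29, Yan), (bio, 2730, 8590, 3, 37, Ada), (bio, 2730, 8590, 3, 39, Ada), (bio, 2730, 8590, 3, 5, Uma), (bio, 6330, 3960, 2, 14, Ned), (bio, 6330, 3960, 2, 29, Yan), (bio, 6330, 3960, 2, 37, Ada), (bio, 6330, 3960, 2, 39, Ada), (bio, 6330, 3960, 2, 5, Uma), (bio, 7060, 7360, 1, 14, Ned), (bio, 7060, 7360, 1, 29, Yan), (bio, 7060, 7360, 1, 37, Ada), (bio, 7060, 7360, 1, 39, Ada), (bio, 7060, 7360, 1, 5, Uma), (x3, 1880, 8090, 8, 12, Jo), (x3, 1880, 8090, 8, 16, Rae), (x3, 1880, 8090, 8, 7, Uma), (x3, 1880, 8090, 8, 9, Uma), (x3, 4820, 1880, 5, 12, Jo), (x3, 4820, 1880, 5, 16, Rae), (x3, 4820, 1880, 5, 7, Uma), (x3, 4820, 1880, 5, 9, Uma)}
Natural join on budget: {(bio, 6330, 3960, 2, 14, Ned, 1, k1), (bio, 6330, 3960, 2, 14, Ned, 3, eng), (bio, 6330, 3960, 2, 14, Ned, 34, hr), (bio, 6330, 3960, 2, 14, Ned, 7, hr), (bio, 6330, 3960, 2, 29, Yan, 1, k1), (bio, 6330, 3960, 2, 29, Yan, 3, eng), (bio, 6330, 3960, 2, 29, Yan, 34, hr), (bio, 6330, 3960, 2, 29, Yan, 7, hr), (bio, 6330, 3960, 2, 37, Ada, 1, k1), (bio, 6330, 3960, 2, 37, Ada, 3, eng), (bio, 6330, 3960, 2, 37, Ada, 34, hr), (bio, 6330, 3960, 2, 37, Ada, 7, hr), (bio, 6330, 3960, 2, 39, Ada, 1, k1), (bio, 6330, 3960, 2, 39, Ada, 3, eng), (bio, 6330, 3960, 2, 39, Ada, 34, hr), (bio, 6330, 3960, 2, 39, Ada, 7, hr), (bio, 6330, 3960, 2, 5, Uma, 1, k1), (bio, 6330, 3960, 2, 5, Uma, 3, eng), (bio, 6330, 3960, 2, 5, Uma, 34, hr), (bio, 6330, 3960, 2, 5, Uma, 7, hr), (x3, 4820, 1880, 5, 12, Jo, 32, eng), (x3, 4820, 1880, 5, 16, Rae, 32, eng), (x3, 4820, 1880, 5, 7, Uma, 32, eng), (x3, 4820, 1880, 5, 9, Uma, 32, eng)}
Selection mgr < 10: {(bio, 6330, 3960, 2, 14, Ned, 1, k1), (bio, 6330, 3960, 2, 14, Ned, 3, eng), (bio, 6330, 3960, 2, 14, Ned, 7, hr), (bio, 6330, 3960, 2, 29, Yan, 1, k1), (bio, 6330, 3960, 2, 29, Yan, 3, eng), (bio, 6330, 3960, 2, 29, Yan, 7, hr), (bio, 6330, 3960, 2, 37, Ada, 1, k1), (bio, 6330, 3960, 2, 37, Ada, 3, eng), (bio, 6330, 3960, 2, 37, Ada, 7, hr), (bio, 6330, 3960, 2, 39, Ada, 1, k1), (bio, 6330, 3960, 2, 39, Ada, 3, eng), (bio, 6330, 3960, 2, 39, Ada, 7, hr), (bio, 6330, 3960, 2, 5, Uma, 1, k1), (bio, 6330, 3960, 2, 5, Uma, 3, eng), (bio, 6330, 3960, 2, 5, Uma, 7, hr)}
π_{floor, eid} gives {(2, 14), (2, 29), (2, 37), (2, 39), (2, 5)} (10 duplicate(s) eliminated).

{(2, 14), (2, 29), (2, 37), (2, 39), (2, 5)}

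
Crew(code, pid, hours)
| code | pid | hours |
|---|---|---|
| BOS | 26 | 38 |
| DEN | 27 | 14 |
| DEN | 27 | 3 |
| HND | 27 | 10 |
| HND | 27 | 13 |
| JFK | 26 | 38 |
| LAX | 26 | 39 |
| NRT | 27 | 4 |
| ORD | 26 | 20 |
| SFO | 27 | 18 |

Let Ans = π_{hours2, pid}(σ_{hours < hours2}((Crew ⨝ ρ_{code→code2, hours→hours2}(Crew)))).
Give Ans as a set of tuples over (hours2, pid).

ρ[code→code2, hours→hours2]: schema becomes (code2, pid, hours2); tuples unchanged.
Natural join on pid: {(BOS, 26, 38, BOS, 38), (BOS, 26, 38, JFK, 38), (BOS, 26, 38, LAX, 39), (BOS, 26, 38, ORD, 20), (DEN, 27, 14, DEN, 14), (DEN, 27, 14, DEN, 3), (DEN, 27, 14, HND, 10), (DEN, 27, 14, HND, 13), (DEN, 27, 14, NRT, 4), (DEN, 27, 14, SFO, 18), (DEN, 27, 3, DEN, 14), (DEN, 27, 3, DEN, 3), (DEN, 27, 3, HND, 10), (DEN, 27, 3, HND, 13), (DEN, 27, 3, NRT, 4), (DEN, 27, 3, SFO, 18), (HND, 27, 10, DEN, 14), (HND, 27, 10, DEN, 3), (HND, 27, 10, HND, 10), (HND, 27, 10, HND, 13), (HND, 27, 10, NRT, 4), (HND, 27, 10, SFO, 18), (HND, 27, 13, DEN, 14), (HND, 27, 13, DEN, 3), (HND, 27, 13, HND, 10), (HND, 27, 13, HND, 13), (HND, 27, 13, NRT, 4), (HND, 27, 13, SFO, 18), (JFK, 26, 38, BOS, 38), (JFK, 26, 38, JFK, 38), (JFK, 26, 38, LAX, 39), (JFK, 26, 38, ORD, 20), (LAX, 26, 39, BOS, 38), (LAX, 26, 39, JFK, 38), (LAX, 26, 39, LAX, 39), (LAX, 26, 39, ORD, 20), (NRT, 27, 4, DEN, 14), (NRT, 27, 4, DEN, 3), (NRT, 27, 4, HND, 10), (NRT, 27, 4, HND, 13), (NRT, 27, 4, NRT, 4), (NRT, 27, 4, SFO, 18), (ORD, 26, 20, BOS, 38), (ORD, 26, 20, JFK, 38), (ORD, 26, 20, LAX, 39), (ORD, 26, 20, ORD, 20), (SFO, 27, 18, DEN, 14), (SFO, 27, 18, DEN, 3), (SFO, 27, 18, HND, 10), (SFO, 27, 18, HND, 13), (SFO, 27, 18, NRT, 4), (SFO, 27, 18, SFO, 18)}
σ[hours < hours2]: keep tuples satisfying hours < hours2 → {(BOS, 26, 38, LAX, 39), (DEN, 27, 14, SFO, 18), (DEN, 27, 3, DEN, 14), (DEN, 27, 3, HND, 10), (DEN, 27, 3, HND, 13), (DEN, 27, 3, NRT, 4), (DEN, 27, 3, SFO, 18), (HND, 27, 10, DEN, 14), (HND, 27, 10, HND, 13), (HND, 27, 10, SFO, 18), (HND, 27, 13, DEN, 14), (HND, 27, 13, SFO, 18), (JFK, 26, 38, LAX, 39), (NRT, 27, 4, DEN, 14), (NRT, 27, 4, HND, 10), (NRT, 27, 4, HND, 13), (NRT, 27, 4, SFO, 18), (ORD, 26, 20, BOS, 38), (ORD, 26, 20, JFK, 38), (ORD, 26, 20, LAX, 39)}
Projecting to hours2, pid (13 duplicate(s) eliminated): {(10, 27), (13, 27), (14, 27), (18, 27), (38, 26), (39, 26), (4, 27)}

{(10, 27), (13, 27), (14, 27), (18, 27), (38, 26), (39, 26), (4, 27)}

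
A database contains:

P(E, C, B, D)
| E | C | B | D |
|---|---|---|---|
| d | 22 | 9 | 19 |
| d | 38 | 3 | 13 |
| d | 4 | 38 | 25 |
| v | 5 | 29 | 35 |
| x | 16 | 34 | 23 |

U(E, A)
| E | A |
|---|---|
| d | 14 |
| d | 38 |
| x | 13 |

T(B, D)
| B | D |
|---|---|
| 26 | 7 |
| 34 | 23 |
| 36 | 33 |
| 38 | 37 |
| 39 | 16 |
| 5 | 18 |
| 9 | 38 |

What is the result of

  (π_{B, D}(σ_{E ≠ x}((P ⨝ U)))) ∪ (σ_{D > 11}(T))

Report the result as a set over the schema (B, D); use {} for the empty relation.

P ⋈ U (natural join on E): {(d, 22, 9, 19, 14), (d, 22, 9, 19, 38), (d, 38, 3, 13, 14), (d, 38, 3, 13, 38), (d, 4, 38, 25, 14), (d, 4, 38, 25, 38), (x, 16, 34, 23, 13)}
Apply σ_{E ≠ x}; surviving tuples: {(d, 22, 9, 19, 14), (d, 22, 9, 19, 38), (d, 38, 3, 13, 14), (d, 38, 3, 13, 38), (d, 4, 38, 25, 14), (d, 4, 38, 25, 38)}
Projecting to B, D (3 duplicate(s) eliminated): {(3, 13), (38, 25), (9, 19)}
Apply σ_{D > 11}; surviving tuples: {(34, 23), (36, 33), (38, 37), (39, 16), (5, 18), (9, 38)}
Union: {(3, 13), (38, 25), (9, 19)} with {(34, 23), (36, 33), (38, 37), (39, 16), (5, 18), (9, 38)} → {(3, 13), (34, 23), (36, 33), (38, 25), (38, 37), (39, 16), (5, 18), (9, 19), (9, 38)}

{(3, 13), (34, 23), (36, 33), (38, 25), (38, 37), (39, 16), (5, 18), (9, 19), (9, 38)}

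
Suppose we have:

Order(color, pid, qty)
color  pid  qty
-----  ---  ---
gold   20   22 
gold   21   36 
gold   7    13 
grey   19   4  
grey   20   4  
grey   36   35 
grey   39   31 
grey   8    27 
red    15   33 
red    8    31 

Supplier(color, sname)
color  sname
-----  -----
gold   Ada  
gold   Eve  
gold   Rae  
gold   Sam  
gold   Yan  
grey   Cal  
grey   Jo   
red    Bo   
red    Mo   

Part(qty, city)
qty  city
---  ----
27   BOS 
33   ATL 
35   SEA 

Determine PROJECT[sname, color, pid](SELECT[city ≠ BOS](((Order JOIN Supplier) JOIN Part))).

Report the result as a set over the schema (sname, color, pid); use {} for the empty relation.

{(Bo, red, 15), (Cal, grey, 36), (Jo, grey, 36), (Mo, red, 15)}

Order ⋈ Supplier (natural join on color): {(gold, 20, 22, Ada), (gold, 20, 22, Eve), (gold, 20, 22, Rae), (gold, 20, 22, Sam), (gold, 20, 22, Yan), (gold, 21, 36, Ada), (gold, 21, 36, Eve), (gold, 21, 36, Rae), (gold, 21, 36, Sam), (gold, 21, 36, Yan), (gold, 7, 13, Ada), (gold, 7, 13, Eve), (gold, 7, 13, Rae), (gold, 7, 13, Sam), (gold, 7, 13, Yan), (grey, 19, 4, Cal), (grey, 19, 4, Jo), (grey, 20, 4, Cal), (grey, 20, 4, Jo), (grey, 36, 35, Cal), (grey, 36, 35, Jo), (grey, 39, 31, Cal), (grey, 39, 31, Jo), (grey, 8, 27, Cal), (grey, 8, 27, Jo), (red, 15, 33, Bo), (red, 15, 33, Mo), (red, 8, 31, Bo), (red, 8, 31, Mo)}
(Order JOIN Supplier) ⋈ Part (natural join on qty): {(grey, 36, 35, Cal, SEA), (grey, 36, 35, Jo, SEA), (grey, 8, 27, Cal, BOS), (grey, 8, 27, Jo, BOS), (red, 15, 33, Bo, ATL), (red, 15, 33, Mo, ATL)}
Filtering on city ≠ BOS leaves {(grey, 36, 35, Cal, SEA), (grey, 36, 35, Jo, SEA), (red, 15, 33, Bo, ATL), (red, 15, 33, Mo, ATL)}.
π_{sname, color, pid} gives {(Bo, red, 15), (Cal, grey, 36), (Jo, grey, 36), (Mo, red, 15)}.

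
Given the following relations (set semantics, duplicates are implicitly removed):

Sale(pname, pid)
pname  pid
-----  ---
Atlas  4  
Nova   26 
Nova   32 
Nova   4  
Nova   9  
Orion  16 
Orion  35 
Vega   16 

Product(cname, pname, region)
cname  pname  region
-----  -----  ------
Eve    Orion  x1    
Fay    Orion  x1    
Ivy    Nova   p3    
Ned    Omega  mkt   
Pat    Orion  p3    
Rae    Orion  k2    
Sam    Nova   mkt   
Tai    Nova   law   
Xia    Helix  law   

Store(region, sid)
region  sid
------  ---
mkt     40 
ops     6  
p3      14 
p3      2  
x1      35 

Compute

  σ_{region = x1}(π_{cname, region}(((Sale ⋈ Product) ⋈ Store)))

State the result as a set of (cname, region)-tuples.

{(Eve, x1), (Fay, x1)}

Natural join on pname: {(Nova, 26, Ivy, p3), (Nova, 26, Sam, mkt), (Nova, 26, Tai, law), (Nova, 32, Ivy, p3), (Nova, 32, Sam, mkt), (Nova, 32, Tai, law), (Nova, 4, Ivy, p3), (Nova, 4, Sam, mkt), (Nova, 4, Tai, law), (Nova, 9, Ivy, p3), (Nova, 9, Sam, mkt), (Nova, 9, Tai, law), (Orion, 16, Eve, x1), (Orion, 16, Fay, x1), (Orion, 16, Pat, p3), (Orion, 16, Rae, k2), (Orion, 35, Eve, x1), (Orion, 35, Fay, x1), (Orion, 35, Pat, p3), (Orion, 35, Rae, k2)}
Natural join on region: {(Nova, 26, Ivy, p3, 14), (Nova, 26, Ivy, p3, 2), (Nova, 26, Sam, mkt, 40), (Nova, 32, Ivy, p3, 14), (Nova, 32, Ivy, p3, 2), (Nova, 32, Sam, mkt, 40), (Nova, 4, Ivy, p3, 14), (Nova, 4, Ivy, p3, 2), (Nova, 4, Sam, mkt, 40), (Nova, 9, Ivy, p3, 14), (Nova, 9, Ivy, p3, 2), (Nova, 9, Sam, mkt, 40), (Orion, 16, Eve, x1, 35), (Orion, 16, Fay, x1, 35), (Orion, 16, Pat, p3, 14), (Orion, 16, Pat, p3, 2), (Orion, 35, Eve, x1, 35), (Orion, 35, Fay, x1, 35), (Orion, 35, Pat, p3, 14), (Orion, 35, Pat, p3, 2)}
Projecting to cname, region (15 duplicate(s) eliminated): {(Eve, x1), (Fay, x1), (Ivy, p3), (Pat, p3), (Sam, mkt)}
Filtering on region = x1 leaves {(Eve, x1), (Fay, x1)}.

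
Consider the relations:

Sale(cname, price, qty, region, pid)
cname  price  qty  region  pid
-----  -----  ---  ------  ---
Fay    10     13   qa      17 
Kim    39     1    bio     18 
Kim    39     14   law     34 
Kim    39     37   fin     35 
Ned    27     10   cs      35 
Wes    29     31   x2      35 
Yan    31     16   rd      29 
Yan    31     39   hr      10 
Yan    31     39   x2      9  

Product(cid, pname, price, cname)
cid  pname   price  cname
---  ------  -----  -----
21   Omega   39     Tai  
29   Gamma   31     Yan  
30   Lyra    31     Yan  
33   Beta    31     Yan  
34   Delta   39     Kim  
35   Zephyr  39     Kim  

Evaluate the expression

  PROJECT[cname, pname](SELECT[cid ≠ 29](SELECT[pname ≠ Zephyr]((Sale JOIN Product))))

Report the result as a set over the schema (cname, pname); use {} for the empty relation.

Sale ⋈ Product (natural join on cname, price): {(Kim, 39, 1, bio, 18, 34, Delta), (Kim, 39, 1, bio, 18, 35, Zephyr), (Kim, 39, 14, law, 34, 34, Delta), (Kim, 39, 14, law, 34, 35, Zephyr), (Kim, 39, 37, fin, 35, 34, Delta), (Kim, 39, 37, fin, 35, 35, Zephyr), (Yan, 31, 16, rd, 29, 29, Gamma), (Yan, 31, 16, rd, 29, 30, Lyra), (Yan, 31, 16, rd, 29, 33, Beta), (Yan, 31, 39, hr, 10, 29, Gamma), (Yan, 31, 39, hr, 10, 30, Lyra), (Yan, 31, 39, hr, 10, 33, Beta), (Yan, 31, 39, x2, 9, 29, Gamma), (Yan, 31, 39, x2, 9, 30, Lyra), (Yan, 31, 39, x2, 9, 33, Beta)}
σ[pname ≠ Zephyr]: keep tuples satisfying pname ≠ Zephyr → {(Kim, 39, 1, bio, 18, 34, Delta), (Kim, 39, 14, law, 34, 34, Delta), (Kim, 39, 37, fin, 35, 34, Delta), (Yan, 31, 16, rd, 29, 29, Gamma), (Yan, 31, 16, rd, 29, 30, Lyra), (Yan, 31, 16, rd, 29, 33, Beta), (Yan, 31, 39, hr, 10, 29, Gamma), (Yan, 31, 39, hr, 10, 30, Lyra), (Yan, 31, 39, hr, 10, 33, Beta), (Yan, 31, 39, x2, 9, 29, Gamma), (Yan, 31, 39, x2, 9, 30, Lyra), (Yan, 31, 39, x2, 9, 33, Beta)}
σ[cid ≠ 29]: keep tuples satisfying cid ≠ 29 → {(Kim, 39, 1, bio, 18, 34, Delta), (Kim, 39, 14, law, 34, 34, Delta), (Kim, 39, 37, fin, 35, 34, Delta), (Yan, 31, 16, rd, 29, 30, Lyra), (Yan, 31, 16, rd, 29, 33, Beta), (Yan, 31, 39, hr, 10, 30, Lyra), (Yan, 31, 39, hr, 10, 33, Beta), (Yan, 31, 39, x2, 9, 30, Lyra), (Yan, 31, 39, x2, 9, 33, Beta)}
Keep only column(s) cname, pname (6 duplicate(s) eliminated): {(Kim, Delta), (Yan, Beta), (Yan, Lyra)}

{(Kim, Delta), (Yan, Beta), (Yan, Lyra)}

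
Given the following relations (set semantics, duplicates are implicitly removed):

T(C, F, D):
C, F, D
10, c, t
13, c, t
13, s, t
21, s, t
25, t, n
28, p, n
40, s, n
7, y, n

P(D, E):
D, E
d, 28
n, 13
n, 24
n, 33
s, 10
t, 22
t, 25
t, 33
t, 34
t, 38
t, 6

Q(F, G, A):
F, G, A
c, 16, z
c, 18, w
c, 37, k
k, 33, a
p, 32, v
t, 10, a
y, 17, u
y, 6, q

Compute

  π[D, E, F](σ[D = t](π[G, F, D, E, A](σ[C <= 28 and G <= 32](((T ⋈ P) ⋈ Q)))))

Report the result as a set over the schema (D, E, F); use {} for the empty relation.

{(t, 22, c), (t, 25, c), (t, 33, c), (t, 34, c), (t, 38, c), (t, 6, c)}

Natural join on D: {(10, c, t, 22), (10, c, t, 25), (10, c, t, 33), (10, c, t, 34), (10, c, t, 38), (10, c, t, 6), (13, c, t, 22), (13, c, t, 25), (13, c, t, 33), (13, c, t, 34), (13, c, t, 38), (13, c, t, 6), (13, s, t, 22), (13, s, t, 25), (13, s, t, 33), (13, s, t, 34), (13, s, t, 38), (13, s, t, 6), (21, s, t, 22), (21, s, t, 25), (21, s, t, 33), (21, s, t, 34), (21, s, t, 38), (21, s, t, 6), (25, t, n, 13), (25, t, n, 24), (25, t, n, 33), (28, p, n, 13), (28, p, n, 24), (28, p, n, 33), (40, s, n, 13), (40, s, n, 24), (40, s, n, 33), (7, y, n, 13), (7, y, n, 24), (7, y, n, 33)}
Natural join on F: {(10, c, t, 22, 16, z), (10, c, t, 22, 18, w), (10, c, t, 22, 37, k), (10, c, t, 25, 16, z), (10, c, t, 25, 18, w), (10, c, t, 25, 37, k), (10, c, t, 33, 16, z), (10, c, t, 33, 18, w), (10, c, t, 33, 37, k), (10, c, t, 34, 16, z), (10, c, t, 34, 18, w), (10, c, t, 34, 37, k), (10, c, t, 38, 16, z), (10, c, t, 38, 18, w), (10, c, t, 38, 37, k), (10, c, t, 6, 16, z), (10, c, t, 6, 18, w), (10, c, t, 6, 37, k), (13, c, t, 22, 16, z), (13, c, t, 22, 18, w), (13, c, t, 22, 37, k), (13, c, t, 25, 16, z), (13, c, t, 25, 18, w), (13, c, t, 25, 37, k), (13, c, t, 33, 16, z), (13, c, t, 33, 18, w), (13, c, t, 33, 37, k), (13, c, t, 34, 16, z), (13, c, t, 34, 18, w), (13, c, t, 34, 37, k), (13, c, t, 38, 16, z), (13, c, t, 38, 18, w), (13, c, t, 38, 37, k), (13, c, t, 6, 16, z), (13, c, t, 6, 18, w), (13, c, t, 6, 37, k), (25, t, n, 13, 10, a), (25, t, n, 24, 10, a), (25, t, n, 33, 10, a), (28, p, n, 13, 32, v), (28, p, n, 24, 32, v), (28, p, n, 33, 32, v), (7, y, n, 13, 17, u), (7, y, n, 13, 6, q), (7, y, n, 24, 17, u), (7, y, n, 24, 6, q), (7, y, n, 33, 17, u), (7, y, n, 33, 6, q)}
σ[C <= 28 and G <= 32]: keep tuples satisfying C <= 28 and G <= 32 → {(10, c, t, 22, 16, z), (10, c, t, 22, 18, w), (10, c, t, 25, 16, z), (10, c, t, 25, 18, w), (10, c, t, 33, 16, z), (10, c, t, 33, 18, w), (10, c, t, 34, 16, z), (10, c, t, 34, 18, w), (10, c, t, 38, 16, z), (10, c, t, 38, 18, w), (10, c, t, 6, 16, z), (10, c, t, 6, 18, w), (13, c, t, 22, 16, z), (13, c, t, 22, 18, w), (13, c, t, 25, 16, z), (13, c, t, 25, 18, w), (13, c, t, 33, 16, z), (13, c, t, 33, 18, w), (13, c, t, 34, 16, z), (13, c, t, 34, 18, w), (13, c, t, 38, 16, z), (13, c, t, 38, 18, w), (13, c, t, 6, 16, z), (13, c, t, 6, 18, w), (25, t, n, 13, 10, a), (25, t, n, 24, 10, a), (25, t, n, 33, 10, a), (28, p, n, 13, 32, v), (28, p, n, 24, 32, v), (28, p, n, 33, 32, v), (7, y, n, 13, 17, u), (7, y, n, 13, 6, q), (7, y, n, 24, 17, u), (7, y, n, 24, 6, q), (7, y, n, 33, 17, u), (7, y, n, 33, 6, q)}
Keep only column(s) G, F, D, E, A (12 duplicate(s) eliminated): {(10, t, n, 13, a), (10, t, n, 24, a), (10, t, n, 33, a), (16, c, t, 22, z), (16, c, t, 25, z), (16, c, t, 33, z), (16, c, t, 34, z), (16, c, t, 38, z), (16, c, t, 6, z), (17, y, n, 13, u), (17, y, n, 24, u), (17, y, n, 33, u), (18, c, t, 22, w), (18, c, t, 25, w), (18, c, t, 33, w), (18, c, t, 34, w), (18, c, t, 38, w), (18, c, t, 6, w), (32, p, n, 13, v), (32, p, n, 24, v), (32, p, n, 33, v), (6, y, n, 13, q), (6, y, n, 24, q), (6, y, n, 33, q)}
σ[D = t]: keep tuples satisfying D = t → {(16, c, t, 22, z), (16, c, t, 25, z), (16, c, t, 33, z), (16, c, t, 34, z), (16, c, t, 38, z), (16, c, t, 6, z), (18, c, t, 22, w), (18, c, t, 25, w), (18, c, t, 33, w), (18, c, t, 34, w), (18, c, t, 38, w), (18, c, t, 6, w)}
Keep only column(s) D, E, F (6 duplicate(s) eliminated): {(t, 22, c), (t, 25, c), (t, 33, c), (t, 34, c), (t, 38, c), (t, 6, c)}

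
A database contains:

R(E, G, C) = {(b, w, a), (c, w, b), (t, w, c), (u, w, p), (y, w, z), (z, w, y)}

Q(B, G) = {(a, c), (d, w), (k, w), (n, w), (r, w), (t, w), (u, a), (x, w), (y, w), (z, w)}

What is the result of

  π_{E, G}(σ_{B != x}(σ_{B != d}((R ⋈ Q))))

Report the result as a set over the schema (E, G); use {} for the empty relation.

R ⋈ Q (natural join on G): {(b, w, a, d), (b, w, a, k), (b, w, a, n), (b, w, a, r), (b, w, a, t), (b, w, a, x), (b, w, a, y), (b, w, a, z), (c, w, b, d), (c, w, b, k), (c, w, b, n), (c, w, b, r), (c, w, b, t), (c, w, b, x), (c, w, b, y), (c, w, b, z), (t, w, c, d), (t, w, c, k), (t, w, c, n), (t, w, c, r), (t, w, c, t), (t, w, c, x), (t, w, c, y), (t, w, c, z), (u, w, p, d), (u, w, p, k), (u, w, p, n), (u, w, p, r), (u, w, p, t), (u, w, p, x), (u, w, p, y), (u, w, p, z), (y, w, z, d), (y, w, z, k), (y, w, z, n), (y, w, z, r), (y, w, z, t), (y, w, z, x), (y, w, z, y), (y, w, z, z), (z, w, y, d), (z, w, y, k), (z, w, y, n), (z, w, y, r), (z, w, y, t), (z, w, y, x), (z, w, y, y), (z, w, y, z)}
Apply σ_{B != d}; surviving tuples: {(b, w, a, k), (b, w, a, n), (b, w, a, r), (b, w, a, t), (b, w, a, x), (b, w, a, y), (b, w, a, z), (c, w, b, k), (c, w, b, n), (c, w, b, r), (c, w, b, t), (c, w, b, x), (c, w, b, y), (c, w, b, z), (t, w, c, k), (t, w, c, n), (t, w, c, r), (t, w, c, t), (t, w, c, x), (t, w, c, y), (t, w, c, z), (u, w, p, k), (u, w, p, n), (u, w, p, r), (u, w, p, t), (u, w, p, x), (u, w, p, y), (u, w, p, z), (y, w, z, k), (y, w, z, n), (y, w, z, r), (y, w, z, t), (y, w, z, x), (y, w, z, y), (y, w, z, z), (z, w, y, k), (z, w, y, n), (z, w, y, r), (z, w, y, t), (z, w, y, x), (z, w, y, y), (z, w, y, z)}
Apply σ_{B != x}; surviving tuples: {(b, w, a, k), (b, w, a, n), (b, w, a, r), (b, w, a, t), (b, w, a, y), (b, w, a, z), (c, w, b, k), (c, w, b, n), (c, w, b, r), (c, w, b, t), (c, w, b, y), (c, w, b, z), (t, w, c, k), (t, w, c, n), (t, w, c, r), (t, w, c, t), (t, w, c, y), (t, w, c, z), (u, w, p, k), (u, w, p, n), (u, w, p, r), (u, w, p, t), (u, w, p, y), (u, w, p, z), (y, w, z, k), (y, w, z, n), (y, w, z, r), (y, w, z, t), (y, w, z, y), (y, w, z, z), (z, w, y, k), (z, w, y, n), (z, w, y, r), (z, w, y, t), (z, w, y, y), (z, w, y, z)}
Projecting to E, G (30 duplicate(s) eliminated): {(b, w), (c, w), (t, w), (u, w), (y, w), (z, w)}

{(b, w), (c, w), (t, w), (u, w), (y, w), (z, w)}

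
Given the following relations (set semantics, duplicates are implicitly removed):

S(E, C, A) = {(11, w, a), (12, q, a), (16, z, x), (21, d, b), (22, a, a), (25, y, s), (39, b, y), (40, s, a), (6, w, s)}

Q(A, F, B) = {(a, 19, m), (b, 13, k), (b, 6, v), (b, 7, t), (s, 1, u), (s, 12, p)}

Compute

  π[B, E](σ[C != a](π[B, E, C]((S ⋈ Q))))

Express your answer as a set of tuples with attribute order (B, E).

{(k, 21), (m, 11), (m, 12), (m, 40), (p, 25), (p, 6), (t, 21), (u, 25), (u, 6), (v, 21)}

Joining S and Q on A yields {(11, w, a, 19, m), (12, q, a, 19, m), (21, d, b, 13, k), (21, d, b, 6, v), (21, d, b, 7, t), (22, a, a, 19, m), (25, y, s, 1, u), (25, y, s, 12, p), (40, s, a, 19, m), (6, w, s, 1, u), (6, w, s, 12, p)}.
Keep only column(s) B, E, C: {(k, 21, d), (m, 11, w), (m, 12, q), (m, 22, a), (m, 40, s), (p, 25, y), (p, 6, w), (t, 21, d), (u, 25, y), (u, 6, w), (v, 21, d)}
σ[C != a]: keep tuples satisfying C != a → {(k, 21, d), (m, 11, w), (m, 12, q), (m, 40, s), (p, 25, y), (p, 6, w), (t, 21, d), (u, 25, y), (u, 6, w), (v, 21, d)}
Keep only column(s) B, E: {(k, 21), (m, 11), (m, 12), (m, 40), (p, 25), (p, 6), (t, 21), (u, 25), (u, 6), (v, 21)}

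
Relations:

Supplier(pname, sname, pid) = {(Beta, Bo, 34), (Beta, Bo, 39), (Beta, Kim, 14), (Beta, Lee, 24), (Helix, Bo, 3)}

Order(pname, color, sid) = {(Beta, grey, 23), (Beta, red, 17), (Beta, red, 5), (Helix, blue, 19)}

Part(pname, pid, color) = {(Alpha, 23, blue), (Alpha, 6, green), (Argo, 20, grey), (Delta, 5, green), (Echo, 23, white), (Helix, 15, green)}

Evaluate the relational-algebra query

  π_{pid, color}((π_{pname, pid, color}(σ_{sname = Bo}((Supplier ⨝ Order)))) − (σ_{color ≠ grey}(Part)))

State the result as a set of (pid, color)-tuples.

{(3, blue), (34, grey), (34, red), (39, grey), (39, red)}

Joining Supplier and Order on pname yields {(Beta, Bo, 34, grey, 23), (Beta, Bo, 34, red, 17), (Beta, Bo, 34, red, 5), (Beta, Bo, 39, grey, 23), (Beta, Bo, 39, red, 17), (Beta, Bo, 39, red, 5), (Beta, Kim, 14, grey, 23), (Beta, Kim, 14, red, 17), (Beta, Kim, 14, red, 5), (Beta, Lee, 24, grey, 23), (Beta, Lee, 24, red, 17), (Beta, Lee, 24, red, 5), (Helix, Bo, 3, blue, 19)}.
Apply σ_{sname = Bo}; surviving tuples: {(Beta, Bo, 34, grey, 23), (Beta, Bo, 34, red, 17), (Beta, Bo, 34, red, 5), (Beta, Bo, 39, grey, 23), (Beta, Bo, 39, red, 17), (Beta, Bo, 39, red, 5), (Helix, Bo, 3, blue, 19)}
π_{pname, pid, color} gives {(Beta, 34, grey), (Beta, 34, red), (Beta, 39, grey), (Beta, 39, red), (Helix, 3, blue)} (2 duplicate(s) eliminated).
Apply σ_{color ≠ grey}; surviving tuples: {(Alpha, 23, blue), (Alpha, 6, green), (Delta, 5, green), (Echo, 23, white), (Helix, 15, green)}
Set difference of the two operands is {(Beta, 34, grey), (Beta, 34, red), (Beta, 39, grey), (Beta, 39, red), (Helix, 3, blue)}.
π_{pid, color} gives {(3, blue), (34, grey), (34, red), (39, grey), (39, red)}.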